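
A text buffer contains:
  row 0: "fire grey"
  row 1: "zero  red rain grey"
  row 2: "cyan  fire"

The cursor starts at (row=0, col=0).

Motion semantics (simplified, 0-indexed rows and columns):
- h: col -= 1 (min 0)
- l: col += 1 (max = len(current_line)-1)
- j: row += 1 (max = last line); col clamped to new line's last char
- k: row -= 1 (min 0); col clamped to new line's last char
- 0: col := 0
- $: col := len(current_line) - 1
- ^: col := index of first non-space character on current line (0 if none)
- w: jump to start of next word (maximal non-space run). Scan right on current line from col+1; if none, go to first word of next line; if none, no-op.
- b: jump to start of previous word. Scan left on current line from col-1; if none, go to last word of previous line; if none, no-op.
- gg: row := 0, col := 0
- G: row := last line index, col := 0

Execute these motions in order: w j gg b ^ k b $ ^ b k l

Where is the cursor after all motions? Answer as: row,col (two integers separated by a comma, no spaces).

After 1 (w): row=0 col=5 char='g'
After 2 (j): row=1 col=5 char='_'
After 3 (gg): row=0 col=0 char='f'
After 4 (b): row=0 col=0 char='f'
After 5 (^): row=0 col=0 char='f'
After 6 (k): row=0 col=0 char='f'
After 7 (b): row=0 col=0 char='f'
After 8 ($): row=0 col=8 char='y'
After 9 (^): row=0 col=0 char='f'
After 10 (b): row=0 col=0 char='f'
After 11 (k): row=0 col=0 char='f'
After 12 (l): row=0 col=1 char='i'

Answer: 0,1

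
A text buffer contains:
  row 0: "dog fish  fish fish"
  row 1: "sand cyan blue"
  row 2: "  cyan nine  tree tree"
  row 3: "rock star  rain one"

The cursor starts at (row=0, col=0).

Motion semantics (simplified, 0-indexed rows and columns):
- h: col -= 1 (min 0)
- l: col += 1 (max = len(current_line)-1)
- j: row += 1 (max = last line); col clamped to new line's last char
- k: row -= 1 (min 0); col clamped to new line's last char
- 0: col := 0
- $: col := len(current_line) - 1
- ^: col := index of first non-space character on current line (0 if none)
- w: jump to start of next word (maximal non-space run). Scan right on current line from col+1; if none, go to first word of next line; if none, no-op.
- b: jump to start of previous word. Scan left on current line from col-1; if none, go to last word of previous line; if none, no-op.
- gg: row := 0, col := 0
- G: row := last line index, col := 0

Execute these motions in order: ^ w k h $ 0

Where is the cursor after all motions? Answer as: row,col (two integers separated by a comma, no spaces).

After 1 (^): row=0 col=0 char='d'
After 2 (w): row=0 col=4 char='f'
After 3 (k): row=0 col=4 char='f'
After 4 (h): row=0 col=3 char='_'
After 5 ($): row=0 col=18 char='h'
After 6 (0): row=0 col=0 char='d'

Answer: 0,0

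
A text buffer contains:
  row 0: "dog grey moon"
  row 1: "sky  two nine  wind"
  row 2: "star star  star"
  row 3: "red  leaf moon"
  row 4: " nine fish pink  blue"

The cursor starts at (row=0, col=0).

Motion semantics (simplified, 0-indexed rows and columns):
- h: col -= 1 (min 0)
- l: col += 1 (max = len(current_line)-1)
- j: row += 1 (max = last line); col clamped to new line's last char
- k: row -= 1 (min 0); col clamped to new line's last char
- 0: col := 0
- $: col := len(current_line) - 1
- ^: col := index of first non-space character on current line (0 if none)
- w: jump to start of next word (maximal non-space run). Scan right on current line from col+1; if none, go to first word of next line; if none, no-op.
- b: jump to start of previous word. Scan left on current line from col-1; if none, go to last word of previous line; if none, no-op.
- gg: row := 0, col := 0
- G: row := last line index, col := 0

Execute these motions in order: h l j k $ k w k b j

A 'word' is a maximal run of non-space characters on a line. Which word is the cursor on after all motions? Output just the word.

Answer: sky

Derivation:
After 1 (h): row=0 col=0 char='d'
After 2 (l): row=0 col=1 char='o'
After 3 (j): row=1 col=1 char='k'
After 4 (k): row=0 col=1 char='o'
After 5 ($): row=0 col=12 char='n'
After 6 (k): row=0 col=12 char='n'
After 7 (w): row=1 col=0 char='s'
After 8 (k): row=0 col=0 char='d'
After 9 (b): row=0 col=0 char='d'
After 10 (j): row=1 col=0 char='s'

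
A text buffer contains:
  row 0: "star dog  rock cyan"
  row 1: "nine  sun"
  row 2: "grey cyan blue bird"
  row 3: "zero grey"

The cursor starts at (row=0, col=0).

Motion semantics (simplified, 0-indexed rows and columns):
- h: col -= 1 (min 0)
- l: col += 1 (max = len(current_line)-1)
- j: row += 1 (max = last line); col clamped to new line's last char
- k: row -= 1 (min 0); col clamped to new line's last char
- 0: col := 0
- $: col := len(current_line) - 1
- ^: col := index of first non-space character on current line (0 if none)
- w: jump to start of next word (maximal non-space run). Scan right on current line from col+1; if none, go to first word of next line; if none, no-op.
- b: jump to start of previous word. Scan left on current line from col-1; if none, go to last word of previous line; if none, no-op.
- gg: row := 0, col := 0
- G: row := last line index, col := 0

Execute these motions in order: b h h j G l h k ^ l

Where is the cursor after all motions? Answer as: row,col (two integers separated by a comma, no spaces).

After 1 (b): row=0 col=0 char='s'
After 2 (h): row=0 col=0 char='s'
After 3 (h): row=0 col=0 char='s'
After 4 (j): row=1 col=0 char='n'
After 5 (G): row=3 col=0 char='z'
After 6 (l): row=3 col=1 char='e'
After 7 (h): row=3 col=0 char='z'
After 8 (k): row=2 col=0 char='g'
After 9 (^): row=2 col=0 char='g'
After 10 (l): row=2 col=1 char='r'

Answer: 2,1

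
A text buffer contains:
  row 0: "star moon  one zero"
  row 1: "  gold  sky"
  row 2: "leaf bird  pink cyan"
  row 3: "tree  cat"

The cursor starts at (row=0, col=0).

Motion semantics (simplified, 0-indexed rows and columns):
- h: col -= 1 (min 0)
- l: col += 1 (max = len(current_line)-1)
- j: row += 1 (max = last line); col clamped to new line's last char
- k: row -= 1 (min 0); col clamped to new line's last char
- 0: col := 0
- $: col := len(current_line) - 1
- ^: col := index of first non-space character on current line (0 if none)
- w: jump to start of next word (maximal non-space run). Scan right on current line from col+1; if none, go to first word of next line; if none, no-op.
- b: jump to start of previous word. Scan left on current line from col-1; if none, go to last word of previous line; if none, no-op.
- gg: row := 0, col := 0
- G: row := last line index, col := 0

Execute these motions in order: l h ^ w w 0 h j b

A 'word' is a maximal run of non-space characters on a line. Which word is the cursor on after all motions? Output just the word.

After 1 (l): row=0 col=1 char='t'
After 2 (h): row=0 col=0 char='s'
After 3 (^): row=0 col=0 char='s'
After 4 (w): row=0 col=5 char='m'
After 5 (w): row=0 col=11 char='o'
After 6 (0): row=0 col=0 char='s'
After 7 (h): row=0 col=0 char='s'
After 8 (j): row=1 col=0 char='_'
After 9 (b): row=0 col=15 char='z'

Answer: zero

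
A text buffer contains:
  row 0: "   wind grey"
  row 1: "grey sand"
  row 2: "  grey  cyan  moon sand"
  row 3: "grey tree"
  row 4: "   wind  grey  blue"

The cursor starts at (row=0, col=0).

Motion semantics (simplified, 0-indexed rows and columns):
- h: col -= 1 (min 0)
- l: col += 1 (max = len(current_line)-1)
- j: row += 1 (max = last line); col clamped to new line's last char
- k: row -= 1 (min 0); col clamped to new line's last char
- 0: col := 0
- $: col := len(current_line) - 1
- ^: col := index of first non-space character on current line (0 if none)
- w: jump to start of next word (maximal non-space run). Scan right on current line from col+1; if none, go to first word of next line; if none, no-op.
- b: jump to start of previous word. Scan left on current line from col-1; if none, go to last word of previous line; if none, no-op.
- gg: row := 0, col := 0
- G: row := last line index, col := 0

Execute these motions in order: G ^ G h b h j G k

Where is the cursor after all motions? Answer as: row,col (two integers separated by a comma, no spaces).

After 1 (G): row=4 col=0 char='_'
After 2 (^): row=4 col=3 char='w'
After 3 (G): row=4 col=0 char='_'
After 4 (h): row=4 col=0 char='_'
After 5 (b): row=3 col=5 char='t'
After 6 (h): row=3 col=4 char='_'
After 7 (j): row=4 col=4 char='i'
After 8 (G): row=4 col=0 char='_'
After 9 (k): row=3 col=0 char='g'

Answer: 3,0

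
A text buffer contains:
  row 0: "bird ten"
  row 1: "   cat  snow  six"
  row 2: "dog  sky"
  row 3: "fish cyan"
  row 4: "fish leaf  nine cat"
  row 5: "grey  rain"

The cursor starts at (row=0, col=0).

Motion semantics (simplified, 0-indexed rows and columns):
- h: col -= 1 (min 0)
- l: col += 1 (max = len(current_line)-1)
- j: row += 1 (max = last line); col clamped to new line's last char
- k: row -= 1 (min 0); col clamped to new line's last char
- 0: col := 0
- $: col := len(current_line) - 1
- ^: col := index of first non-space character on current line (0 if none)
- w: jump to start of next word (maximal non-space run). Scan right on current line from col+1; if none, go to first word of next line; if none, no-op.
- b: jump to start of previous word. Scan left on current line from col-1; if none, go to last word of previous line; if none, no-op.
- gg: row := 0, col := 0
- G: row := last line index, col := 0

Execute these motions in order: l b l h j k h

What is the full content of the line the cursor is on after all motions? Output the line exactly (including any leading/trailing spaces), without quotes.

Answer: bird ten

Derivation:
After 1 (l): row=0 col=1 char='i'
After 2 (b): row=0 col=0 char='b'
After 3 (l): row=0 col=1 char='i'
After 4 (h): row=0 col=0 char='b'
After 5 (j): row=1 col=0 char='_'
After 6 (k): row=0 col=0 char='b'
After 7 (h): row=0 col=0 char='b'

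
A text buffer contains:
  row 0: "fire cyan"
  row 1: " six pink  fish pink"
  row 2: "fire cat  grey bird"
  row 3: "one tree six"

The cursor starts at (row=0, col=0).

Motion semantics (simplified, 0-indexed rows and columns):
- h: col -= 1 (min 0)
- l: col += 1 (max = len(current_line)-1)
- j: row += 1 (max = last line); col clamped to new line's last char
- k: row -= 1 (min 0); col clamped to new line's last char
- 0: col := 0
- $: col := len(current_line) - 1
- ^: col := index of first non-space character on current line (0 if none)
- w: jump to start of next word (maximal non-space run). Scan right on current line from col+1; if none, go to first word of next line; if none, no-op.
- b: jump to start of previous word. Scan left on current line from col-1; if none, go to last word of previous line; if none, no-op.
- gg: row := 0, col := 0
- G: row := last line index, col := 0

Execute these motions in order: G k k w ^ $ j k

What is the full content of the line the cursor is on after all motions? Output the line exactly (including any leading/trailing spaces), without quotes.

Answer:  six pink  fish pink

Derivation:
After 1 (G): row=3 col=0 char='o'
After 2 (k): row=2 col=0 char='f'
After 3 (k): row=1 col=0 char='_'
After 4 (w): row=1 col=1 char='s'
After 5 (^): row=1 col=1 char='s'
After 6 ($): row=1 col=19 char='k'
After 7 (j): row=2 col=18 char='d'
After 8 (k): row=1 col=18 char='n'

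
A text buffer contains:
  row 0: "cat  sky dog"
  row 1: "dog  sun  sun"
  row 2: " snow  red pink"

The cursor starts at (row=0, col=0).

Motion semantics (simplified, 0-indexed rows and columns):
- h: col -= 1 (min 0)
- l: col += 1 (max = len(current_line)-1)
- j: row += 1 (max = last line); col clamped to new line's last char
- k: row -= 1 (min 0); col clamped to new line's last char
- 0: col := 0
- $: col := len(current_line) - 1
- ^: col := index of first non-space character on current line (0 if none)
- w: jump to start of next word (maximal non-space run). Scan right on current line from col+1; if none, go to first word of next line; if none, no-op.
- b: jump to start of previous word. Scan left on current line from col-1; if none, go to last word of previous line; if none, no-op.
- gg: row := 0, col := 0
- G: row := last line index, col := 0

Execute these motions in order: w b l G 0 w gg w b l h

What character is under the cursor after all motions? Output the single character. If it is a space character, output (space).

Answer: c

Derivation:
After 1 (w): row=0 col=5 char='s'
After 2 (b): row=0 col=0 char='c'
After 3 (l): row=0 col=1 char='a'
After 4 (G): row=2 col=0 char='_'
After 5 (0): row=2 col=0 char='_'
After 6 (w): row=2 col=1 char='s'
After 7 (gg): row=0 col=0 char='c'
After 8 (w): row=0 col=5 char='s'
After 9 (b): row=0 col=0 char='c'
After 10 (l): row=0 col=1 char='a'
After 11 (h): row=0 col=0 char='c'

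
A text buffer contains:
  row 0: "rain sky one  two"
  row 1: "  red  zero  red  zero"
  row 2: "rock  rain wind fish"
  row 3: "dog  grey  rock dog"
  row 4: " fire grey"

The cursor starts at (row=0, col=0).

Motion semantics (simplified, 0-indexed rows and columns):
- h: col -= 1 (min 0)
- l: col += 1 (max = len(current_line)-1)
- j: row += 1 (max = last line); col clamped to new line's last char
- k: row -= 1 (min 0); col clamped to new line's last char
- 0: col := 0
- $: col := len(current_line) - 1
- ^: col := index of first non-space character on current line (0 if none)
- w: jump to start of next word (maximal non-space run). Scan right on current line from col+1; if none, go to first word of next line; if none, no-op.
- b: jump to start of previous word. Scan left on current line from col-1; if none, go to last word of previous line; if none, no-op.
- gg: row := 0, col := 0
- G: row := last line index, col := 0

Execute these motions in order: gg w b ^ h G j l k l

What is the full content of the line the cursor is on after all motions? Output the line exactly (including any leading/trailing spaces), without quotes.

After 1 (gg): row=0 col=0 char='r'
After 2 (w): row=0 col=5 char='s'
After 3 (b): row=0 col=0 char='r'
After 4 (^): row=0 col=0 char='r'
After 5 (h): row=0 col=0 char='r'
After 6 (G): row=4 col=0 char='_'
After 7 (j): row=4 col=0 char='_'
After 8 (l): row=4 col=1 char='f'
After 9 (k): row=3 col=1 char='o'
After 10 (l): row=3 col=2 char='g'

Answer: dog  grey  rock dog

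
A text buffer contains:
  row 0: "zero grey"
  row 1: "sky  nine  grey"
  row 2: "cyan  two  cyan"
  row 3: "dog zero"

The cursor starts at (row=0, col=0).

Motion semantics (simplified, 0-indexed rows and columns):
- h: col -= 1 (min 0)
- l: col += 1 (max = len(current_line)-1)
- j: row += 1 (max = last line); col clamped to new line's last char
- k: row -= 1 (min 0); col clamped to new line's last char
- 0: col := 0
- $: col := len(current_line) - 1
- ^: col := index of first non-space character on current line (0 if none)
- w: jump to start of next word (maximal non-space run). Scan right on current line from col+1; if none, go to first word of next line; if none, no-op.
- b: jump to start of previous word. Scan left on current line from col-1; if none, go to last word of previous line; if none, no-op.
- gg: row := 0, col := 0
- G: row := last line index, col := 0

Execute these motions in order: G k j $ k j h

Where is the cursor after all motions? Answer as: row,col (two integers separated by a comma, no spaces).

Answer: 3,6

Derivation:
After 1 (G): row=3 col=0 char='d'
After 2 (k): row=2 col=0 char='c'
After 3 (j): row=3 col=0 char='d'
After 4 ($): row=3 col=7 char='o'
After 5 (k): row=2 col=7 char='w'
After 6 (j): row=3 col=7 char='o'
After 7 (h): row=3 col=6 char='r'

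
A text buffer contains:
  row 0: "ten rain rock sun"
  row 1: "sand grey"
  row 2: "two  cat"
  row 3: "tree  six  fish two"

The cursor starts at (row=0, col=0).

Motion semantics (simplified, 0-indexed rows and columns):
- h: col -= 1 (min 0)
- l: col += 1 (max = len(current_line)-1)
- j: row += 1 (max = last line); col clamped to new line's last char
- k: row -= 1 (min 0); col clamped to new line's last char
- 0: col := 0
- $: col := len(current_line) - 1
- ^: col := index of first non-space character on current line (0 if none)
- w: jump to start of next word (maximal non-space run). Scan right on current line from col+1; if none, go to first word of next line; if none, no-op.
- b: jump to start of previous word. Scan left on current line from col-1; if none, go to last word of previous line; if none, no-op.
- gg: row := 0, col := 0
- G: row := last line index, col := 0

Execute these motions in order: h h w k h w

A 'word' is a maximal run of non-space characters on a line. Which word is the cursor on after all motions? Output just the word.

After 1 (h): row=0 col=0 char='t'
After 2 (h): row=0 col=0 char='t'
After 3 (w): row=0 col=4 char='r'
After 4 (k): row=0 col=4 char='r'
After 5 (h): row=0 col=3 char='_'
After 6 (w): row=0 col=4 char='r'

Answer: rain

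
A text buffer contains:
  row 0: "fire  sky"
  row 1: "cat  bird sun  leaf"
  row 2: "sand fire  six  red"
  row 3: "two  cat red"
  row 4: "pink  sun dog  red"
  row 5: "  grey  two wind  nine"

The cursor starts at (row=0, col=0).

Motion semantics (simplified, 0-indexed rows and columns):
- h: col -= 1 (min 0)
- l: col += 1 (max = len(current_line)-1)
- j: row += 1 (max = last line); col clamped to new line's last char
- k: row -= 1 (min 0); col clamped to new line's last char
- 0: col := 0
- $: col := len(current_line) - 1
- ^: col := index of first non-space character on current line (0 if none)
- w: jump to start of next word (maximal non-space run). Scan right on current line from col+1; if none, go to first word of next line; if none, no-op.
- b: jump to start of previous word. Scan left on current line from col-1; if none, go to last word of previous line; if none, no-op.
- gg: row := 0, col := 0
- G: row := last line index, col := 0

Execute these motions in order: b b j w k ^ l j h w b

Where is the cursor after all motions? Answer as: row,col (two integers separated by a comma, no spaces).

After 1 (b): row=0 col=0 char='f'
After 2 (b): row=0 col=0 char='f'
After 3 (j): row=1 col=0 char='c'
After 4 (w): row=1 col=5 char='b'
After 5 (k): row=0 col=5 char='_'
After 6 (^): row=0 col=0 char='f'
After 7 (l): row=0 col=1 char='i'
After 8 (j): row=1 col=1 char='a'
After 9 (h): row=1 col=0 char='c'
After 10 (w): row=1 col=5 char='b'
After 11 (b): row=1 col=0 char='c'

Answer: 1,0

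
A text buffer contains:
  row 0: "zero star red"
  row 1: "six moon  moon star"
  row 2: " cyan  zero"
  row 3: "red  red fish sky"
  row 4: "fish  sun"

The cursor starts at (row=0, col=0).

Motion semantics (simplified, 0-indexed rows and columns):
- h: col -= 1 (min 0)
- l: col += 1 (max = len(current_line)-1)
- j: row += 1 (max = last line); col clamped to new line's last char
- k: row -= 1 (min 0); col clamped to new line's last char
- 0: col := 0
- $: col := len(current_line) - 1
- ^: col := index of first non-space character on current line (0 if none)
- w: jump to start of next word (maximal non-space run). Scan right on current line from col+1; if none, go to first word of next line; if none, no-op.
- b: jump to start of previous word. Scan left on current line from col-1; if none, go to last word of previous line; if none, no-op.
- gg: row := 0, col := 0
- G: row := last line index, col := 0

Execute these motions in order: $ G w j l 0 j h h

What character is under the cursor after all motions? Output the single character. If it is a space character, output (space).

After 1 ($): row=0 col=12 char='d'
After 2 (G): row=4 col=0 char='f'
After 3 (w): row=4 col=6 char='s'
After 4 (j): row=4 col=6 char='s'
After 5 (l): row=4 col=7 char='u'
After 6 (0): row=4 col=0 char='f'
After 7 (j): row=4 col=0 char='f'
After 8 (h): row=4 col=0 char='f'
After 9 (h): row=4 col=0 char='f'

Answer: f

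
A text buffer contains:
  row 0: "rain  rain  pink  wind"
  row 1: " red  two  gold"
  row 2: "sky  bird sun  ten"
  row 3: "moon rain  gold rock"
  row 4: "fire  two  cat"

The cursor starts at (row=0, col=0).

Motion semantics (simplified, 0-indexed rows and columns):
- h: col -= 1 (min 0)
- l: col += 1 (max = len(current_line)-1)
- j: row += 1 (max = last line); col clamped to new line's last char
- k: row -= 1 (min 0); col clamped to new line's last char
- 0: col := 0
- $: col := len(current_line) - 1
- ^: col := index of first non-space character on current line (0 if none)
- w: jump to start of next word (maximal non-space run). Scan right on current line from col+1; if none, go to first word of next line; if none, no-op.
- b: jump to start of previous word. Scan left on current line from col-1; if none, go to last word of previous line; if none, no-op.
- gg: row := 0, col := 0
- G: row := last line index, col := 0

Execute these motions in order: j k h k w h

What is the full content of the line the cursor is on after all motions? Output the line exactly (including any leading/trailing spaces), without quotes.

Answer: rain  rain  pink  wind

Derivation:
After 1 (j): row=1 col=0 char='_'
After 2 (k): row=0 col=0 char='r'
After 3 (h): row=0 col=0 char='r'
After 4 (k): row=0 col=0 char='r'
After 5 (w): row=0 col=6 char='r'
After 6 (h): row=0 col=5 char='_'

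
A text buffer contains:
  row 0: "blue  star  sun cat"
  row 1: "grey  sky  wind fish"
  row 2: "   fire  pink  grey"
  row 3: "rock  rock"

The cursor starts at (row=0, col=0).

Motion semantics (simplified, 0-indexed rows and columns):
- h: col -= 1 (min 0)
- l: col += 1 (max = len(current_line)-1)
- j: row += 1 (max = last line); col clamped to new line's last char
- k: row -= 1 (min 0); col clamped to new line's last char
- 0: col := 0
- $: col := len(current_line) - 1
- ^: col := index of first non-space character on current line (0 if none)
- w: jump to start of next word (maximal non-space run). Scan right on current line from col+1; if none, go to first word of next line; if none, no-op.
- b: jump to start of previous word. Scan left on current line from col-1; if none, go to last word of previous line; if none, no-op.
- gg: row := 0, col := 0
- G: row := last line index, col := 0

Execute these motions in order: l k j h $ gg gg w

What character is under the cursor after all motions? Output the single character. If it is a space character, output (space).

After 1 (l): row=0 col=1 char='l'
After 2 (k): row=0 col=1 char='l'
After 3 (j): row=1 col=1 char='r'
After 4 (h): row=1 col=0 char='g'
After 5 ($): row=1 col=19 char='h'
After 6 (gg): row=0 col=0 char='b'
After 7 (gg): row=0 col=0 char='b'
After 8 (w): row=0 col=6 char='s'

Answer: s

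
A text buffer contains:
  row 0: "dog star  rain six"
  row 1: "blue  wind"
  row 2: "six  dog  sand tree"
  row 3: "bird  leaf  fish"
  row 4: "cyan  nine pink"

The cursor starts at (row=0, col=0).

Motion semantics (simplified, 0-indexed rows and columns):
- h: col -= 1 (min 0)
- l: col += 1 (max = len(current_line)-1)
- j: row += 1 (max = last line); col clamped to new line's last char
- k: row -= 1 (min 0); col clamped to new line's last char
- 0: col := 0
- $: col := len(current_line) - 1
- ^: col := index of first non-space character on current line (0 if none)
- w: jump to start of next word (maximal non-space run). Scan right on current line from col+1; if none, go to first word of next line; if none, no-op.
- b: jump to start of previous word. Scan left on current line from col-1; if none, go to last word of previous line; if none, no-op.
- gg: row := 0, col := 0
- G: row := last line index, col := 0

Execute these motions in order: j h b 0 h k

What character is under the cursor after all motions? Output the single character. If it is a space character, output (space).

After 1 (j): row=1 col=0 char='b'
After 2 (h): row=1 col=0 char='b'
After 3 (b): row=0 col=15 char='s'
After 4 (0): row=0 col=0 char='d'
After 5 (h): row=0 col=0 char='d'
After 6 (k): row=0 col=0 char='d'

Answer: d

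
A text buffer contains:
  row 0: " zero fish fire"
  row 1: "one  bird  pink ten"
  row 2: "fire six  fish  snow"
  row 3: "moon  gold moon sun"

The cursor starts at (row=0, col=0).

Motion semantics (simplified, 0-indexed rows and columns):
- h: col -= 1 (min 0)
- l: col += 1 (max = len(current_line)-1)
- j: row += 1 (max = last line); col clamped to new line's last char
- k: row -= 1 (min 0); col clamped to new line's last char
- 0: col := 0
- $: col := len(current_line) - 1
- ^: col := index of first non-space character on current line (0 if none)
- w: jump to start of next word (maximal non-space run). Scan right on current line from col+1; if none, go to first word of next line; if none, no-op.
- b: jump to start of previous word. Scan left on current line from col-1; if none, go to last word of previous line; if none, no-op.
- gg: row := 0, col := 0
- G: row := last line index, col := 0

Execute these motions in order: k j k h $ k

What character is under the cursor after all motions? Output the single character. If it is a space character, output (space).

Answer: e

Derivation:
After 1 (k): row=0 col=0 char='_'
After 2 (j): row=1 col=0 char='o'
After 3 (k): row=0 col=0 char='_'
After 4 (h): row=0 col=0 char='_'
After 5 ($): row=0 col=14 char='e'
After 6 (k): row=0 col=14 char='e'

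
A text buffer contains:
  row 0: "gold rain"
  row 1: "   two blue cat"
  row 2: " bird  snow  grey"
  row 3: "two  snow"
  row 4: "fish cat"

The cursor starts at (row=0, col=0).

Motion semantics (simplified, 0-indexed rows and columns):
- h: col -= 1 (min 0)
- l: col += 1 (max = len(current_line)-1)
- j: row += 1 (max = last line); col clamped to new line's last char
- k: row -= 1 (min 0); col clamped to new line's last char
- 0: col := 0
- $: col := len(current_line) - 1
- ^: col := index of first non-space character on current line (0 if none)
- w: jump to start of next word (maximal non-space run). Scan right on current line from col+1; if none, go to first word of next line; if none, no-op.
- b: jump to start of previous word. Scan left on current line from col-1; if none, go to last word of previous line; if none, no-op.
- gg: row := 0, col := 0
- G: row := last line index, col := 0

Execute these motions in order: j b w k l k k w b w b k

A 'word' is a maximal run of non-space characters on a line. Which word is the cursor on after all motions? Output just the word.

After 1 (j): row=1 col=0 char='_'
After 2 (b): row=0 col=5 char='r'
After 3 (w): row=1 col=3 char='t'
After 4 (k): row=0 col=3 char='d'
After 5 (l): row=0 col=4 char='_'
After 6 (k): row=0 col=4 char='_'
After 7 (k): row=0 col=4 char='_'
After 8 (w): row=0 col=5 char='r'
After 9 (b): row=0 col=0 char='g'
After 10 (w): row=0 col=5 char='r'
After 11 (b): row=0 col=0 char='g'
After 12 (k): row=0 col=0 char='g'

Answer: gold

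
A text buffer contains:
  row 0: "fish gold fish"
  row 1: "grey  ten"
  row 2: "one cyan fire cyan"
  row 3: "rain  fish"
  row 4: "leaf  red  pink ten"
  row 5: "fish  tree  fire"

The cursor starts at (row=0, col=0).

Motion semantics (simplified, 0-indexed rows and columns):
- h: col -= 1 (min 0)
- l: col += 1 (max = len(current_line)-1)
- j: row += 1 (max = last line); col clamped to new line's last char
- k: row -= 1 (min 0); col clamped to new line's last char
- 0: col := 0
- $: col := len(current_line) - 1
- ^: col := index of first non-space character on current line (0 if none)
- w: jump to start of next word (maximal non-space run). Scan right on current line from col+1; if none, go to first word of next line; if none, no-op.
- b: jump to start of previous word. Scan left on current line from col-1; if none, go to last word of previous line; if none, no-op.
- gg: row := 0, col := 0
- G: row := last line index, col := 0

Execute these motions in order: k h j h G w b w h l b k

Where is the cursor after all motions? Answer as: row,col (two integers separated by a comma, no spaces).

After 1 (k): row=0 col=0 char='f'
After 2 (h): row=0 col=0 char='f'
After 3 (j): row=1 col=0 char='g'
After 4 (h): row=1 col=0 char='g'
After 5 (G): row=5 col=0 char='f'
After 6 (w): row=5 col=6 char='t'
After 7 (b): row=5 col=0 char='f'
After 8 (w): row=5 col=6 char='t'
After 9 (h): row=5 col=5 char='_'
After 10 (l): row=5 col=6 char='t'
After 11 (b): row=5 col=0 char='f'
After 12 (k): row=4 col=0 char='l'

Answer: 4,0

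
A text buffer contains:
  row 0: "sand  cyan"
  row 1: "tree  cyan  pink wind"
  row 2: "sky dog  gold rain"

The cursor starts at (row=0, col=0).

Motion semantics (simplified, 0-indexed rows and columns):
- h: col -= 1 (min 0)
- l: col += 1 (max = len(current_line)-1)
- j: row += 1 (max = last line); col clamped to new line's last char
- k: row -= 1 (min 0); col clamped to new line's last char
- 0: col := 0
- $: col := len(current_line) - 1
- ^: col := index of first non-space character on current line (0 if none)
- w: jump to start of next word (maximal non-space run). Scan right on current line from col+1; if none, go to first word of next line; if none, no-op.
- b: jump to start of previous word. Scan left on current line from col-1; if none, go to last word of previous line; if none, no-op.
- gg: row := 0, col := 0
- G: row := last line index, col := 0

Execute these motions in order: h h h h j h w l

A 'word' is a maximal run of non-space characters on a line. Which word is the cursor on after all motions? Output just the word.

After 1 (h): row=0 col=0 char='s'
After 2 (h): row=0 col=0 char='s'
After 3 (h): row=0 col=0 char='s'
After 4 (h): row=0 col=0 char='s'
After 5 (j): row=1 col=0 char='t'
After 6 (h): row=1 col=0 char='t'
After 7 (w): row=1 col=6 char='c'
After 8 (l): row=1 col=7 char='y'

Answer: cyan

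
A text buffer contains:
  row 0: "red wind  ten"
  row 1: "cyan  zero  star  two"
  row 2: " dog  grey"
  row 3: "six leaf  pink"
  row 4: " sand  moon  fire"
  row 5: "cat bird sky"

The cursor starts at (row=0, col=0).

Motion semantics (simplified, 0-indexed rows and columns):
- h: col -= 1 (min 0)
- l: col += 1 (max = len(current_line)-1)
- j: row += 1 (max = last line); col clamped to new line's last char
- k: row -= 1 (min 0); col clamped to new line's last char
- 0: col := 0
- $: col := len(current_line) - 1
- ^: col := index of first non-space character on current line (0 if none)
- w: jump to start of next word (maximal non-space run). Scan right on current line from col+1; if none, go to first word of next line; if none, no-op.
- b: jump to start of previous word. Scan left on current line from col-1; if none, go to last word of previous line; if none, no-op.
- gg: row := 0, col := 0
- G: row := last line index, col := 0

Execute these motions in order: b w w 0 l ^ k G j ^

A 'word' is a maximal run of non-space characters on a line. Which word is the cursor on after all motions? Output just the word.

After 1 (b): row=0 col=0 char='r'
After 2 (w): row=0 col=4 char='w'
After 3 (w): row=0 col=10 char='t'
After 4 (0): row=0 col=0 char='r'
After 5 (l): row=0 col=1 char='e'
After 6 (^): row=0 col=0 char='r'
After 7 (k): row=0 col=0 char='r'
After 8 (G): row=5 col=0 char='c'
After 9 (j): row=5 col=0 char='c'
After 10 (^): row=5 col=0 char='c'

Answer: cat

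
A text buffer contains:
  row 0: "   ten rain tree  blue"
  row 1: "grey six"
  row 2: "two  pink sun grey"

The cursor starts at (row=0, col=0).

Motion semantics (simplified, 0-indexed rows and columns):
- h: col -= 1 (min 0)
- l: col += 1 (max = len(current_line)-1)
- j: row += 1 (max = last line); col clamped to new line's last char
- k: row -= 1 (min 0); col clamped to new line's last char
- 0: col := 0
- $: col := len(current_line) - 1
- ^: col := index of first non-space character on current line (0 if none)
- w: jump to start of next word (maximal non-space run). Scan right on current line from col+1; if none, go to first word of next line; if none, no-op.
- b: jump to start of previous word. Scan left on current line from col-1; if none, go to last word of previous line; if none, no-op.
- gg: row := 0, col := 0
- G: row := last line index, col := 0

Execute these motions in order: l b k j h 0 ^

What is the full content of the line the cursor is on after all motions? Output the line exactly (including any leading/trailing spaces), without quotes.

After 1 (l): row=0 col=1 char='_'
After 2 (b): row=0 col=1 char='_'
After 3 (k): row=0 col=1 char='_'
After 4 (j): row=1 col=1 char='r'
After 5 (h): row=1 col=0 char='g'
After 6 (0): row=1 col=0 char='g'
After 7 (^): row=1 col=0 char='g'

Answer: grey six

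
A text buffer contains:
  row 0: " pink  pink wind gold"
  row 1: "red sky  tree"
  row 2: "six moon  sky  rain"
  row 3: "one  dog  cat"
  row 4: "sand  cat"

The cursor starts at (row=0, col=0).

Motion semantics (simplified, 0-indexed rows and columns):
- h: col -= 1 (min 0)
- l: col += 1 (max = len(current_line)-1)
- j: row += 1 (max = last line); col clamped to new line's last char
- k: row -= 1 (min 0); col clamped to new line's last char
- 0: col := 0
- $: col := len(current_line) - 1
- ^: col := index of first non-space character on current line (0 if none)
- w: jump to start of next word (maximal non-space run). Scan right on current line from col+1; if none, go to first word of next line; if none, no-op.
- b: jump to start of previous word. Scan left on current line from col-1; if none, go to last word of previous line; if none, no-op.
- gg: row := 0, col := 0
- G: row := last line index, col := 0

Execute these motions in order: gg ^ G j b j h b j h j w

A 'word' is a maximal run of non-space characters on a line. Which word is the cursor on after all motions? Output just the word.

Answer: cat

Derivation:
After 1 (gg): row=0 col=0 char='_'
After 2 (^): row=0 col=1 char='p'
After 3 (G): row=4 col=0 char='s'
After 4 (j): row=4 col=0 char='s'
After 5 (b): row=3 col=10 char='c'
After 6 (j): row=4 col=8 char='t'
After 7 (h): row=4 col=7 char='a'
After 8 (b): row=4 col=6 char='c'
After 9 (j): row=4 col=6 char='c'
After 10 (h): row=4 col=5 char='_'
After 11 (j): row=4 col=5 char='_'
After 12 (w): row=4 col=6 char='c'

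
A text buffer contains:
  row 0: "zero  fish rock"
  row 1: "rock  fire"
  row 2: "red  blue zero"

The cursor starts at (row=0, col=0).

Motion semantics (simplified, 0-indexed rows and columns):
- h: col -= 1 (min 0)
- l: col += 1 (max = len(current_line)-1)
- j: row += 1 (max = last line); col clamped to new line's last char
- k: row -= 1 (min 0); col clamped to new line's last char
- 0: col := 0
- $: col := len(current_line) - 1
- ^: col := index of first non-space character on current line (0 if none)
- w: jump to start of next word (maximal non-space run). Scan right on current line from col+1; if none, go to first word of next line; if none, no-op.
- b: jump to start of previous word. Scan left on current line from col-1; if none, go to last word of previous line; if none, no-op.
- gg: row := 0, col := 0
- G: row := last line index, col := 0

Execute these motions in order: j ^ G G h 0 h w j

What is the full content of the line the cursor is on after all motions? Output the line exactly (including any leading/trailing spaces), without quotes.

After 1 (j): row=1 col=0 char='r'
After 2 (^): row=1 col=0 char='r'
After 3 (G): row=2 col=0 char='r'
After 4 (G): row=2 col=0 char='r'
After 5 (h): row=2 col=0 char='r'
After 6 (0): row=2 col=0 char='r'
After 7 (h): row=2 col=0 char='r'
After 8 (w): row=2 col=5 char='b'
After 9 (j): row=2 col=5 char='b'

Answer: red  blue zero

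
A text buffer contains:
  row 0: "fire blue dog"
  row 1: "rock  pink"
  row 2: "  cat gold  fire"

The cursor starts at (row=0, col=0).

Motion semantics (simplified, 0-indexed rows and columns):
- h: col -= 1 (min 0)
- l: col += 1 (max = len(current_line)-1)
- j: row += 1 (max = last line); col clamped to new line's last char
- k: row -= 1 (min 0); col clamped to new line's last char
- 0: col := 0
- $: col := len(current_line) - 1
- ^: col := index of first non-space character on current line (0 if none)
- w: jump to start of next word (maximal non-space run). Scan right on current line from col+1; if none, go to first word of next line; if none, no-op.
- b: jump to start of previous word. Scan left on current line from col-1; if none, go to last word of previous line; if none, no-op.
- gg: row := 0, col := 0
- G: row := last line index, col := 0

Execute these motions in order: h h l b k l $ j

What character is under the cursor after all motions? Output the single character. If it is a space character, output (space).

Answer: k

Derivation:
After 1 (h): row=0 col=0 char='f'
After 2 (h): row=0 col=0 char='f'
After 3 (l): row=0 col=1 char='i'
After 4 (b): row=0 col=0 char='f'
After 5 (k): row=0 col=0 char='f'
After 6 (l): row=0 col=1 char='i'
After 7 ($): row=0 col=12 char='g'
After 8 (j): row=1 col=9 char='k'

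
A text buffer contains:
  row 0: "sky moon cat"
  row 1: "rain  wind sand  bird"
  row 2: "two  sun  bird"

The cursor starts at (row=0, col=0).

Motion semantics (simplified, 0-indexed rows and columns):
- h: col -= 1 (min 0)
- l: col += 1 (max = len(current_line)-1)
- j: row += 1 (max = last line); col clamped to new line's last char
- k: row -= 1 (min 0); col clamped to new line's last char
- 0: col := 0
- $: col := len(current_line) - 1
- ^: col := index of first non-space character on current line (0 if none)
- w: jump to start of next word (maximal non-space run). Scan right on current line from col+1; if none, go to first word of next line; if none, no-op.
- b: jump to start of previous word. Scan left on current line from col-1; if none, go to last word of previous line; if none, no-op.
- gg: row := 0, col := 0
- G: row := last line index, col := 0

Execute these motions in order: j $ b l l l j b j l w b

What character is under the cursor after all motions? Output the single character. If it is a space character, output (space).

After 1 (j): row=1 col=0 char='r'
After 2 ($): row=1 col=20 char='d'
After 3 (b): row=1 col=17 char='b'
After 4 (l): row=1 col=18 char='i'
After 5 (l): row=1 col=19 char='r'
After 6 (l): row=1 col=20 char='d'
After 7 (j): row=2 col=13 char='d'
After 8 (b): row=2 col=10 char='b'
After 9 (j): row=2 col=10 char='b'
After 10 (l): row=2 col=11 char='i'
After 11 (w): row=2 col=11 char='i'
After 12 (b): row=2 col=10 char='b'

Answer: b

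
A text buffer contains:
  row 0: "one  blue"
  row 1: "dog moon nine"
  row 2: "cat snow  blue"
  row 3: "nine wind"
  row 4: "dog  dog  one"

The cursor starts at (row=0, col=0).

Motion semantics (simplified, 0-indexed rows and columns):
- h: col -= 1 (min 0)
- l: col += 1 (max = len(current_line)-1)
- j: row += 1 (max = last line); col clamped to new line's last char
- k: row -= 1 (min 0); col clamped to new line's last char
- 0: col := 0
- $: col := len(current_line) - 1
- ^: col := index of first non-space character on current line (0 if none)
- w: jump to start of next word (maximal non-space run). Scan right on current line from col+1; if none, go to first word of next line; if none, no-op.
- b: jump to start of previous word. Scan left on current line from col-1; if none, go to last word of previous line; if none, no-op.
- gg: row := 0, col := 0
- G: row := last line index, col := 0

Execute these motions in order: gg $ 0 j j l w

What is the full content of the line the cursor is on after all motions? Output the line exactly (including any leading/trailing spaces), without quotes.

After 1 (gg): row=0 col=0 char='o'
After 2 ($): row=0 col=8 char='e'
After 3 (0): row=0 col=0 char='o'
After 4 (j): row=1 col=0 char='d'
After 5 (j): row=2 col=0 char='c'
After 6 (l): row=2 col=1 char='a'
After 7 (w): row=2 col=4 char='s'

Answer: cat snow  blue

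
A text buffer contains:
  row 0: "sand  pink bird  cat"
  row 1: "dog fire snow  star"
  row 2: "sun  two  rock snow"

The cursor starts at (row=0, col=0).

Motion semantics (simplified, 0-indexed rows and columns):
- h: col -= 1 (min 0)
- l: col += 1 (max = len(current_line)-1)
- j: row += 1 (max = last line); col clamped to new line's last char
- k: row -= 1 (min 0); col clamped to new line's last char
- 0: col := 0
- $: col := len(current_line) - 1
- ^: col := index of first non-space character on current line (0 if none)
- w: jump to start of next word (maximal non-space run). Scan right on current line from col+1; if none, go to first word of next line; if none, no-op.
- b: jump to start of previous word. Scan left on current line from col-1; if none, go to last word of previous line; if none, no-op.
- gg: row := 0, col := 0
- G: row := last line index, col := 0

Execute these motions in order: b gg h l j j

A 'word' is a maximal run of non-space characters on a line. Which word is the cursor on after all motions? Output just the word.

Answer: sun

Derivation:
After 1 (b): row=0 col=0 char='s'
After 2 (gg): row=0 col=0 char='s'
After 3 (h): row=0 col=0 char='s'
After 4 (l): row=0 col=1 char='a'
After 5 (j): row=1 col=1 char='o'
After 6 (j): row=2 col=1 char='u'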